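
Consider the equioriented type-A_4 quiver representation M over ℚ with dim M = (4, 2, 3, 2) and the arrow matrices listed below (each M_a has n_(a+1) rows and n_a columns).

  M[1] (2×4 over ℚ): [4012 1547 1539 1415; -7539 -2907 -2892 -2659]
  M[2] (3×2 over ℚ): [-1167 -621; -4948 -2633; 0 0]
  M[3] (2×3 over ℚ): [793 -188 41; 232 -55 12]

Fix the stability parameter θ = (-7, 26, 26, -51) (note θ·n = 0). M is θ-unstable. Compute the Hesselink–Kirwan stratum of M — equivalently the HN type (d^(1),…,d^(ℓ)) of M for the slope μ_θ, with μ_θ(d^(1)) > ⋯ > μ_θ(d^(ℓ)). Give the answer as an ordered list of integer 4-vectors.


Via rank(M_{q-1}∘⋯∘M_p): M ≅ I[1,1]^2, I[1,4]^2, I[3,3].
μ_θ-semistable layers: μ^(1)=26; μ^(2)=1/3; μ^(3)=-7

((0, 0, 1, 0); (0, 2, 2, 2); (4, 0, 0, 0))


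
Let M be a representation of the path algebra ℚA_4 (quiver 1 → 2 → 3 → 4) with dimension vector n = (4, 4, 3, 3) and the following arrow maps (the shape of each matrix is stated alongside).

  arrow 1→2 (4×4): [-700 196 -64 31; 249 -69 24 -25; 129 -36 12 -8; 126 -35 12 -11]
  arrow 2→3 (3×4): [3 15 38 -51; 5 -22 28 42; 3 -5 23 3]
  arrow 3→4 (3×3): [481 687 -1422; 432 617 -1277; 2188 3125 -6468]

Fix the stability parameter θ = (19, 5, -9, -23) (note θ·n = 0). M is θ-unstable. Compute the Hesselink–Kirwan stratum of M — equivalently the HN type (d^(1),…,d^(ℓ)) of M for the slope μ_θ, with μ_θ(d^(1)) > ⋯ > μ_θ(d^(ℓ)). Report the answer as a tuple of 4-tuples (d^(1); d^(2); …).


Barcode: M ≅ I[1,1], I[1,2], I[1,4]^2, I[2,4]. HN layers by μ_θ (4 steps, strictly decreasing):
  μ^(1)=19; μ^(2)=12; μ^(3)=-2; μ^(4)=-9

((1, 0, 0, 0); (1, 1, 0, 0); (2, 2, 2, 2); (0, 1, 1, 1))


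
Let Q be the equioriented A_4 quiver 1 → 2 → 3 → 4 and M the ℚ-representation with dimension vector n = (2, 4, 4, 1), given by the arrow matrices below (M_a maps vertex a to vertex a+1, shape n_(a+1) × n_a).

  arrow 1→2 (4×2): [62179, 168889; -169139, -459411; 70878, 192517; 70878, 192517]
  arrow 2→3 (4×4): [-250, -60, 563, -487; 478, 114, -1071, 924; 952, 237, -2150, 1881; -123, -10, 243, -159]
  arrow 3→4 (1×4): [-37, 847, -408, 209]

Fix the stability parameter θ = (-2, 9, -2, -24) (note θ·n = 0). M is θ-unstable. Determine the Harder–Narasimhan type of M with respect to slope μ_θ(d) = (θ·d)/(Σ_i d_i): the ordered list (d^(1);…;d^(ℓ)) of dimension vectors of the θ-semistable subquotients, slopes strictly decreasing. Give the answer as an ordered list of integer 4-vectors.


Via rank(M_{q-1}∘⋯∘M_p): M ≅ I[1,3], I[1,4], I[2,3]^2.
μ_θ-semistable layers: μ^(1)=7/2; μ^(2)=-2; μ^(3)=-19/4

((0, 3, 3, 0); (1, 0, 0, 0); (1, 1, 1, 1))


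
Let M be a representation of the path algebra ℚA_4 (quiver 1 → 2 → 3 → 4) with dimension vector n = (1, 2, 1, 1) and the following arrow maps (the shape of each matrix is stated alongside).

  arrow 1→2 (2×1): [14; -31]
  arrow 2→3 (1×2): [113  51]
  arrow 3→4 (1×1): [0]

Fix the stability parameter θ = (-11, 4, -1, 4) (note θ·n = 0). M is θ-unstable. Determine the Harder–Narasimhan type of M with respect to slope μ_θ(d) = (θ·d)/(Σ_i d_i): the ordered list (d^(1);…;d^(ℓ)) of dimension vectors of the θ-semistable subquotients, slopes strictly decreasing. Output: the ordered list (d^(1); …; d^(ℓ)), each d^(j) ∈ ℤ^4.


Via rank(M_{q-1}∘⋯∘M_p): M ≅ I[1,3], I[2,2], I[4,4].
μ_θ-semistable layers: μ^(1)=4; μ^(2)=3/2; μ^(3)=-11

((0, 1, 0, 1); (0, 1, 1, 0); (1, 0, 0, 0))


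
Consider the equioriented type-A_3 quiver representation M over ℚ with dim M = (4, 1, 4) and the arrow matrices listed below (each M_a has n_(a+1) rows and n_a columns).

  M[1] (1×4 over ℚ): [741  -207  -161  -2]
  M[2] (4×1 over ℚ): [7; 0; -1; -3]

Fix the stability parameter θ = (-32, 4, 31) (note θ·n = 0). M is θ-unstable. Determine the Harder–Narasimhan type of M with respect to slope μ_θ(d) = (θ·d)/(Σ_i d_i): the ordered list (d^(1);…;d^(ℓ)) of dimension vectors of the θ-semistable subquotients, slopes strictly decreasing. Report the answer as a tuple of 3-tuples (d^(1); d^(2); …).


Interval decomposition of M: I[1,1]^3, I[1,3], I[3,3]^3.
HN type (ℓ=3): μ^(1)=31; μ^(2)=4; μ^(3)=-32

((0, 0, 4); (0, 1, 0); (4, 0, 0))


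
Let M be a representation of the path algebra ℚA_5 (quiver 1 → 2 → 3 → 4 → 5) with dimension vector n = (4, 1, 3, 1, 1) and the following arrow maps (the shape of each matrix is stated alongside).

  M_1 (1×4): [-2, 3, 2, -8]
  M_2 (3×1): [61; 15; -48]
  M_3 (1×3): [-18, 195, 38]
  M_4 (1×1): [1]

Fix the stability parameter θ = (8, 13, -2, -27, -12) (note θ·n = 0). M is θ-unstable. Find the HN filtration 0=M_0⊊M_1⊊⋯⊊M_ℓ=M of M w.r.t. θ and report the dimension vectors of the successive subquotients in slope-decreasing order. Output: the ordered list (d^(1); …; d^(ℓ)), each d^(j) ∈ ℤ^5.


Via rank(M_{q-1}∘⋯∘M_p): M ≅ I[1,1]^3, I[1,5], I[3,3]^2.
μ_θ-semistable layers: μ^(1)=8; μ^(2)=-2; μ^(3)=-4

((3, 0, 0, 0, 0); (0, 0, 2, 0, 0); (1, 1, 1, 1, 1))


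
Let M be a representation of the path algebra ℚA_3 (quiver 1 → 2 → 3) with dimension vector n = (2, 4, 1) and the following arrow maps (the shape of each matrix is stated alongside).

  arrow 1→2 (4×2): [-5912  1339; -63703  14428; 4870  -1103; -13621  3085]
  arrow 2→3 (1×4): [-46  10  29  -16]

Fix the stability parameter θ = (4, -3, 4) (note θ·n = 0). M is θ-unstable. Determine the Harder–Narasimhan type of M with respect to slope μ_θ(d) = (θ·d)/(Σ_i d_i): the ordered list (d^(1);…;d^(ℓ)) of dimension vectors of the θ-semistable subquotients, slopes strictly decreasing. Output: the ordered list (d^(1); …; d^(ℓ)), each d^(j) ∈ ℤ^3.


Interval decomposition of M: I[1,2], I[1,3], I[2,2]^2.
HN type (ℓ=3): μ^(1)=4; μ^(2)=1/2; μ^(3)=-3

((0, 0, 1); (2, 2, 0); (0, 2, 0))


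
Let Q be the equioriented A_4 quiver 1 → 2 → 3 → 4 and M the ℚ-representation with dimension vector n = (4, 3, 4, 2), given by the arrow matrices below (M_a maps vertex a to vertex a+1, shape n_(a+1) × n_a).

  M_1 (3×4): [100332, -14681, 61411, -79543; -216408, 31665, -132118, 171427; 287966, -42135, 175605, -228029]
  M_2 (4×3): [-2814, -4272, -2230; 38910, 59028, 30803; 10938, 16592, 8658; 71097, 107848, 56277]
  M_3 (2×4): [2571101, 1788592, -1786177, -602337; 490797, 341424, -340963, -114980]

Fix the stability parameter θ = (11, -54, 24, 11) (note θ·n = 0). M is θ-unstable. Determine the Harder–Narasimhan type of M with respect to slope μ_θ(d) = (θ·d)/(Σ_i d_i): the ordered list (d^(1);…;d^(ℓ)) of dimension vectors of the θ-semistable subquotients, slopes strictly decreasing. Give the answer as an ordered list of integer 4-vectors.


Barcode: M ≅ I[1,1], I[1,2], I[1,3], I[1,4], I[3,3], I[3,4]. HN layers by μ_θ (4 steps, strictly decreasing):
  μ^(1)=24; μ^(2)=35/2; μ^(3)=11; μ^(4)=-43/2

((0, 0, 2, 0); (0, 0, 2, 2); (1, 0, 0, 0); (3, 3, 0, 0))


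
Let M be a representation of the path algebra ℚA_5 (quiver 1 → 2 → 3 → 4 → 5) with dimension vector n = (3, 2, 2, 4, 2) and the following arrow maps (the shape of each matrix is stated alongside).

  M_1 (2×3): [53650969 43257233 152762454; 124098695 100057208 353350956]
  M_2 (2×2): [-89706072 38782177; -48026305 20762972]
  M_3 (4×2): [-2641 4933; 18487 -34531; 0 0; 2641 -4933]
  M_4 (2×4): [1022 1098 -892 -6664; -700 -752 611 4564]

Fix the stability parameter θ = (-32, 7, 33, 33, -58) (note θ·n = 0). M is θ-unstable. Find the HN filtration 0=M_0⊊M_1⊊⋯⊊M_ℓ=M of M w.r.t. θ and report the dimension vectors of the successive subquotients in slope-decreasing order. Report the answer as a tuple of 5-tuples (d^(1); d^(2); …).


Barcode: M ≅ I[1,1], I[1,3], I[1,4], I[4,4], I[4,5]^2. HN layers by μ_θ (4 steps, strictly decreasing):
  μ^(1)=33; μ^(2)=7; μ^(3)=-25/2; μ^(4)=-32

((0, 0, 2, 2, 0); (0, 2, 0, 0, 0); (0, 0, 0, 2, 2); (3, 0, 0, 0, 0))


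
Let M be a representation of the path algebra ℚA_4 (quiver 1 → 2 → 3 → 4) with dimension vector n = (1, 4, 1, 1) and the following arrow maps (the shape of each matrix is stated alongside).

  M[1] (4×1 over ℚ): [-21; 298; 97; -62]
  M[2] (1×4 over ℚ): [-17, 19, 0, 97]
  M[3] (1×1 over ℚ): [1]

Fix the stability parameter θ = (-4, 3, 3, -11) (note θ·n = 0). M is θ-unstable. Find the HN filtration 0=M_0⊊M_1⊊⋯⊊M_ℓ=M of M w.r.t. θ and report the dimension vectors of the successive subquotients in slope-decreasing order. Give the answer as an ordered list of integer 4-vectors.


Interval decomposition of M: I[1,4], I[2,2]^3.
HN type (ℓ=3): μ^(1)=3; μ^(2)=-5/3; μ^(3)=-4

((0, 3, 0, 0); (0, 1, 1, 1); (1, 0, 0, 0))


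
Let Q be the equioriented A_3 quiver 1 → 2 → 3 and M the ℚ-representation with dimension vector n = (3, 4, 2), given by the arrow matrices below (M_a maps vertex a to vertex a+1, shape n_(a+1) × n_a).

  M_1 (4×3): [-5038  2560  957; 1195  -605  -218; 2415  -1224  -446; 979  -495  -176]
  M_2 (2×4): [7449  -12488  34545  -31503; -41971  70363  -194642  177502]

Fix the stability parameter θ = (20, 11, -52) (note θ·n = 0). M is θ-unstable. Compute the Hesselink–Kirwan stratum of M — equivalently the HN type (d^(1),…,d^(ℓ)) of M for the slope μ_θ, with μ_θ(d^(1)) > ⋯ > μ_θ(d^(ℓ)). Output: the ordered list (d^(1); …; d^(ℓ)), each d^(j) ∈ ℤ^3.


Barcode: M ≅ I[1,2], I[1,3]^2, I[2,2]. HN layers by μ_θ (3 steps, strictly decreasing):
  μ^(1)=31/2; μ^(2)=11; μ^(3)=-7

((1, 1, 0); (0, 1, 0); (2, 2, 2))


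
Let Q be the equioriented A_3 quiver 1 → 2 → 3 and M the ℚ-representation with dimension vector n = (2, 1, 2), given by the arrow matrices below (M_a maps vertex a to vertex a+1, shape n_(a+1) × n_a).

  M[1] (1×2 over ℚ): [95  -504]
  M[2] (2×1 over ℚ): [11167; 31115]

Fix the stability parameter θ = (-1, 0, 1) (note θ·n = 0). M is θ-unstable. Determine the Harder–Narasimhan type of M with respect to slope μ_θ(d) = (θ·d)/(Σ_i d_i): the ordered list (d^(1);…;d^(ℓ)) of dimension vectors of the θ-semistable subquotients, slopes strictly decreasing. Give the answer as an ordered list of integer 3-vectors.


Interval decomposition of M: I[1,1], I[1,3], I[3,3].
HN type (ℓ=3): μ^(1)=1; μ^(2)=0; μ^(3)=-1

((0, 0, 2); (0, 1, 0); (2, 0, 0))


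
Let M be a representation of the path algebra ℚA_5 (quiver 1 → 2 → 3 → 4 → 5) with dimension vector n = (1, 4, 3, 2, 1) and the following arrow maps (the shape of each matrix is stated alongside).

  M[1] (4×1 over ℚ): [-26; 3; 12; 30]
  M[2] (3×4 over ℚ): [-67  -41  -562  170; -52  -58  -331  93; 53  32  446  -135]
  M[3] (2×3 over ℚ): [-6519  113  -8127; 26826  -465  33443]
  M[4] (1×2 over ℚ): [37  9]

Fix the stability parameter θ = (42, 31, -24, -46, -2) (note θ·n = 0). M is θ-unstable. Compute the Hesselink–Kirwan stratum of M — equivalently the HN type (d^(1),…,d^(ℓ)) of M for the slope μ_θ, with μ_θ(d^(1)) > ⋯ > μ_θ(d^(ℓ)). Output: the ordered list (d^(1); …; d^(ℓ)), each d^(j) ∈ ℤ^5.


Interval decomposition of M: I[1,5], I[2,2], I[2,3], I[2,4].
HN type (ℓ=4): μ^(1)=31; μ^(2)=7/2; μ^(3)=1/5; μ^(4)=-13

((0, 1, 0, 0, 0); (0, 1, 1, 0, 0); (1, 1, 1, 1, 1); (0, 1, 1, 1, 0))


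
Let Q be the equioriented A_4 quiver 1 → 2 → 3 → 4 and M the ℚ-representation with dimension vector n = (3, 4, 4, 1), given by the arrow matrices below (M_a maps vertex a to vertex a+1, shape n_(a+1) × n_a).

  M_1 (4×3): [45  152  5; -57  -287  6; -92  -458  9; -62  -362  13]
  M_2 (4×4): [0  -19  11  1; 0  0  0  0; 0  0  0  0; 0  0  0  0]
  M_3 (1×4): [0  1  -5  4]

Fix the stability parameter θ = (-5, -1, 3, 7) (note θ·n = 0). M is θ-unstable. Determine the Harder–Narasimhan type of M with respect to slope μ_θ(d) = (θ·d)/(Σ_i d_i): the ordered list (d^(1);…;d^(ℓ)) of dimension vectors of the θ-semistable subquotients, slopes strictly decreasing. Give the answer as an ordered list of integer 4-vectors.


Interval decomposition of M: I[1,2]^2, I[1,3], I[2,2], I[3,3]^2, I[3,4].
HN type (ℓ=4): μ^(1)=7; μ^(2)=3; μ^(3)=-1; μ^(4)=-5

((0, 0, 0, 1); (0, 0, 4, 0); (0, 4, 0, 0); (3, 0, 0, 0))


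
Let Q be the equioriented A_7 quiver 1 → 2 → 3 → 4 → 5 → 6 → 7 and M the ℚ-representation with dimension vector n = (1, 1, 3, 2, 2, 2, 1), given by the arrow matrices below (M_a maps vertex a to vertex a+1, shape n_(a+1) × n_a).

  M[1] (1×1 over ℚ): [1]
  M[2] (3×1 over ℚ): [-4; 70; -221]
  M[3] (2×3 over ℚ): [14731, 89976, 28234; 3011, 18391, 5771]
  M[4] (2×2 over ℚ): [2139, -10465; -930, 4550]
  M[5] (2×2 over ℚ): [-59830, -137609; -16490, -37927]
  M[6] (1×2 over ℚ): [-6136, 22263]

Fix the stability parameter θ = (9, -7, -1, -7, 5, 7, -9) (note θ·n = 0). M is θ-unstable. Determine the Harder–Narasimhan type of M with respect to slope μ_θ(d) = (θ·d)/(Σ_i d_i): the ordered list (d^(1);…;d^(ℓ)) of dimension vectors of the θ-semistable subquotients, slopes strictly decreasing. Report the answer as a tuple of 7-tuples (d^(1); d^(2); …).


Interval decomposition of M: I[1,5], I[3,3], I[3,4], I[5,7], I[6,6].
HN type (ℓ=6): μ^(1)=7; μ^(2)=5; μ^(3)=1; μ^(4)=-1; μ^(5)=-3/2; μ^(6)=-4

((0, 0, 0, 0, 0, 1, 0); (0, 0, 0, 0, 1, 0, 0); (0, 0, 0, 0, 1, 1, 1); (0, 0, 1, 0, 0, 0, 0); (1, 1, 1, 1, 0, 0, 0); (0, 0, 1, 1, 0, 0, 0))


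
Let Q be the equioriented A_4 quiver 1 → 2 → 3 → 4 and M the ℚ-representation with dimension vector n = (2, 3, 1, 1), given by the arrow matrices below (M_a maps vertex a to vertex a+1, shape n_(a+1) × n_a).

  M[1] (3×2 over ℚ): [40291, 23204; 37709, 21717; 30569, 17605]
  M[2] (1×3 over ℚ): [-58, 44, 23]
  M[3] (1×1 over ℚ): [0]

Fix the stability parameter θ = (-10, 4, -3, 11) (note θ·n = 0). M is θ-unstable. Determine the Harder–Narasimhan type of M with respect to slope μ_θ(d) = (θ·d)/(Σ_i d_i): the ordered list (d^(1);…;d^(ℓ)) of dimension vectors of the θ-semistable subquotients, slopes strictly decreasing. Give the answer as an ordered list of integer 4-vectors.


Via rank(M_{q-1}∘⋯∘M_p): M ≅ I[1,2], I[1,3], I[2,2], I[4,4].
μ_θ-semistable layers: μ^(1)=11; μ^(2)=4; μ^(3)=1/2; μ^(4)=-10

((0, 0, 0, 1); (0, 2, 0, 0); (0, 1, 1, 0); (2, 0, 0, 0))


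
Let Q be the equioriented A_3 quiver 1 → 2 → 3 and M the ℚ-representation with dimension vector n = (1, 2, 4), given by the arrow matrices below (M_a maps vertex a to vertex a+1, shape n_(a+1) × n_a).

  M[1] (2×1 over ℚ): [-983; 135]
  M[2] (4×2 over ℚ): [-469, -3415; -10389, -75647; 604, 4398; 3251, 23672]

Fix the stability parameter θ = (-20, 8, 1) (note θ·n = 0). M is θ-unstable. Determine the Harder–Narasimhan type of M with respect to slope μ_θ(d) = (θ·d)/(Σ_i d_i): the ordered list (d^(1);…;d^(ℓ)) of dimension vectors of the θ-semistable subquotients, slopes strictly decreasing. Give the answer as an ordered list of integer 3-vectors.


Interval decomposition of M: I[1,3], I[2,3], I[3,3]^2.
HN type (ℓ=3): μ^(1)=9/2; μ^(2)=1; μ^(3)=-20

((0, 2, 2); (0, 0, 2); (1, 0, 0))


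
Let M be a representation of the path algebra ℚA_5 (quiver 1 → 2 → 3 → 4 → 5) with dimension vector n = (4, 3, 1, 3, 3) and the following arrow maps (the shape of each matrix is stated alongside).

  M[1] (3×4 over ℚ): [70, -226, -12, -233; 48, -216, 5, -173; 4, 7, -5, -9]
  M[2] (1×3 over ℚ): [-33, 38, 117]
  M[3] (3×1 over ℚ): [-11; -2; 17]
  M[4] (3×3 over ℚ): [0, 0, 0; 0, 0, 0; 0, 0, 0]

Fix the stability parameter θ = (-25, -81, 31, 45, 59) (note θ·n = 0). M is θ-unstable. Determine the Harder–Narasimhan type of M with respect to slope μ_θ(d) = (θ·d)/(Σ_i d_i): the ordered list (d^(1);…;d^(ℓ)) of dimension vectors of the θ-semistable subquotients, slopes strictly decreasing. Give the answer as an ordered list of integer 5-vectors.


Via rank(M_{q-1}∘⋯∘M_p): M ≅ I[1,1], I[1,2]^2, I[1,4], I[4,4]^2, I[5,5]^3.
μ_θ-semistable layers: μ^(1)=59; μ^(2)=45; μ^(3)=31; μ^(4)=-25; μ^(5)=-53

((0, 0, 0, 0, 3); (0, 0, 0, 3, 0); (0, 0, 1, 0, 0); (1, 0, 0, 0, 0); (3, 3, 0, 0, 0))


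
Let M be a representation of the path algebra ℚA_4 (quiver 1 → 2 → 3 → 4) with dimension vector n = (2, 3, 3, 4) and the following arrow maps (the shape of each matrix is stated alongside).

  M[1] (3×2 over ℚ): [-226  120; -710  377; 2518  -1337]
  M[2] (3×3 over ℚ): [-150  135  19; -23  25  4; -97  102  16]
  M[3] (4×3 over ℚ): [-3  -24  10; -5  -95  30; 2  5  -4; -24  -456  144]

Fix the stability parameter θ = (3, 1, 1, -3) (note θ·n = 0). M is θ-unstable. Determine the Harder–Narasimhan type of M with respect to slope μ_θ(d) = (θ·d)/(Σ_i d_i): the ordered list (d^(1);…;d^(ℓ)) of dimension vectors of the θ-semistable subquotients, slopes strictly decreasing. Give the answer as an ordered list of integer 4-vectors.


Barcode: M ≅ I[1,3], I[1,4], I[2,4], I[4,4]^2. HN layers by μ_θ (4 steps, strictly decreasing):
  μ^(1)=5/3; μ^(2)=1/2; μ^(3)=-1/3; μ^(4)=-3

((1, 1, 1, 0); (1, 1, 1, 1); (0, 1, 1, 1); (0, 0, 0, 2))


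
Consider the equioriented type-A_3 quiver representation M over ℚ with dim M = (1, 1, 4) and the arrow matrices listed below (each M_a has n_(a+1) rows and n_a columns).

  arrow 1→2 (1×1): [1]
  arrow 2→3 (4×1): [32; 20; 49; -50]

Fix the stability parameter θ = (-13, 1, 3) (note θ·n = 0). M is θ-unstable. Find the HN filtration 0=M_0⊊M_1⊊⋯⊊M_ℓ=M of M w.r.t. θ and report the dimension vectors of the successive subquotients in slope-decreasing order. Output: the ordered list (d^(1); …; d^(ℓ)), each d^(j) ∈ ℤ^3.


Via rank(M_{q-1}∘⋯∘M_p): M ≅ I[1,3], I[3,3]^3.
μ_θ-semistable layers: μ^(1)=3; μ^(2)=1; μ^(3)=-13

((0, 0, 4); (0, 1, 0); (1, 0, 0))


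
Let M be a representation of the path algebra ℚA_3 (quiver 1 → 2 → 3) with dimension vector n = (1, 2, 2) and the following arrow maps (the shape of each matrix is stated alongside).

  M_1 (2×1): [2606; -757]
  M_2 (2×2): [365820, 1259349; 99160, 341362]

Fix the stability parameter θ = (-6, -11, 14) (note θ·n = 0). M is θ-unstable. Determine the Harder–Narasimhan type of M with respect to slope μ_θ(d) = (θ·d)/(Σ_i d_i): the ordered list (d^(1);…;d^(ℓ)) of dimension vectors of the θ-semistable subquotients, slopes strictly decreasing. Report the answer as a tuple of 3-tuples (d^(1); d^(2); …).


Interval decomposition of M: I[1,3], I[2,2], I[3,3].
HN type (ℓ=3): μ^(1)=14; μ^(2)=-17/2; μ^(3)=-11

((0, 0, 2); (1, 1, 0); (0, 1, 0))


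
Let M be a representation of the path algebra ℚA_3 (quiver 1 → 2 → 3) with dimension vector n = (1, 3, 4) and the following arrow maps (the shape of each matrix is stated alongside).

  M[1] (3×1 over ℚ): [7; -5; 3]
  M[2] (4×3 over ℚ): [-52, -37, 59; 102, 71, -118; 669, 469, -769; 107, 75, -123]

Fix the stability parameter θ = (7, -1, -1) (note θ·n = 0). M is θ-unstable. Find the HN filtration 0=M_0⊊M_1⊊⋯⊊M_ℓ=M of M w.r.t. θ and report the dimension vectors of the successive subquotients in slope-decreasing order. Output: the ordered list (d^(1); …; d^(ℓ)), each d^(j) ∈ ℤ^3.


Via rank(M_{q-1}∘⋯∘M_p): M ≅ I[1,3], I[2,3]^2, I[3,3].
μ_θ-semistable layers: μ^(1)=5/3; μ^(2)=-1

((1, 1, 1); (0, 2, 3))


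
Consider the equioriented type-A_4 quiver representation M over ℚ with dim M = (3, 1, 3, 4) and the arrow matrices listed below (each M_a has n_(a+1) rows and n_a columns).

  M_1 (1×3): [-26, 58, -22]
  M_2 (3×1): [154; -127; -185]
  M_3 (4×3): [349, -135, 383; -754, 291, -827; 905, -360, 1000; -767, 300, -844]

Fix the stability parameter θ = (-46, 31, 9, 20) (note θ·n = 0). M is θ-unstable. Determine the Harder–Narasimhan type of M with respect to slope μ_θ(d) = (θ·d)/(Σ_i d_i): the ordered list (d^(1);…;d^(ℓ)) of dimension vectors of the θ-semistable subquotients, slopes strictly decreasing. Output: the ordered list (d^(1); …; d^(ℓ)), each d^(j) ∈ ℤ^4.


Via rank(M_{q-1}∘⋯∘M_p): M ≅ I[1,1]^2, I[1,4], I[3,3], I[3,4], I[4,4]^2.
μ_θ-semistable layers: μ^(1)=20; μ^(2)=9; μ^(3)=-46

((0, 1, 1, 4); (0, 0, 2, 0); (3, 0, 0, 0))


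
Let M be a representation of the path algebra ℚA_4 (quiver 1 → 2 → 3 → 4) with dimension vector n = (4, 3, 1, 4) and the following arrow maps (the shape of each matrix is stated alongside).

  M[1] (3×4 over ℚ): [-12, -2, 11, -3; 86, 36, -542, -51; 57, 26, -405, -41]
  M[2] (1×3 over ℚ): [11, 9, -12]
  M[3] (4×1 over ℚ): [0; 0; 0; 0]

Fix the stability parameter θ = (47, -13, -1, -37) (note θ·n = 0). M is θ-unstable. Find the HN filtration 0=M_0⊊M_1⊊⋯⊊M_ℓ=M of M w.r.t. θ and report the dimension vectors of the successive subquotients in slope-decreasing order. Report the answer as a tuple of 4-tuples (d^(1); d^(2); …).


Interval decomposition of M: I[1,1], I[1,2]^2, I[1,3], I[4,4]^4.
HN type (ℓ=4): μ^(1)=47; μ^(2)=17; μ^(3)=11; μ^(4)=-37

((1, 0, 0, 0); (2, 2, 0, 0); (1, 1, 1, 0); (0, 0, 0, 4))


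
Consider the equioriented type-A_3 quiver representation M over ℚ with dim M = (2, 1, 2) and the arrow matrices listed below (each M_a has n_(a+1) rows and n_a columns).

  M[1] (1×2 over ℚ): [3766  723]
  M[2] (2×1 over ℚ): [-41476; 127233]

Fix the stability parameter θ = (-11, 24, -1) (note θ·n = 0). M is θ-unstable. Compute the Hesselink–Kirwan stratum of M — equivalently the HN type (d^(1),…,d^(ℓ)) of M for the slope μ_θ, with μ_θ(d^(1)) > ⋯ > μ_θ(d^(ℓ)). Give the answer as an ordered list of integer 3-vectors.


Via rank(M_{q-1}∘⋯∘M_p): M ≅ I[1,1], I[1,3], I[3,3].
μ_θ-semistable layers: μ^(1)=23/2; μ^(2)=-1; μ^(3)=-11

((0, 1, 1); (0, 0, 1); (2, 0, 0))


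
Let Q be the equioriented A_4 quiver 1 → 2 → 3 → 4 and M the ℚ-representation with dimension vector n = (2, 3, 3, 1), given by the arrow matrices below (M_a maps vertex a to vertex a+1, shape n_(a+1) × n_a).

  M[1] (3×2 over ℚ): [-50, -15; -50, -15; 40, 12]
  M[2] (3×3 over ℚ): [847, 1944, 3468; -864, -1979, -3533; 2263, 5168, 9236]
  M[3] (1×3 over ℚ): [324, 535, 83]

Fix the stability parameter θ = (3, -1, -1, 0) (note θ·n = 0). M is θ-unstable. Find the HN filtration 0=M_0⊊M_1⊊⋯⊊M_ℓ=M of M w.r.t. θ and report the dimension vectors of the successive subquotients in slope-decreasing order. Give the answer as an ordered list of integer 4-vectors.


Barcode: M ≅ I[1,1], I[1,3], I[2,2], I[2,4], I[3,3]. HN layers by μ_θ (4 steps, strictly decreasing):
  μ^(1)=3; μ^(2)=1/3; μ^(3)=0; μ^(4)=-1

((1, 0, 0, 0); (1, 1, 1, 0); (0, 0, 0, 1); (0, 2, 2, 0))


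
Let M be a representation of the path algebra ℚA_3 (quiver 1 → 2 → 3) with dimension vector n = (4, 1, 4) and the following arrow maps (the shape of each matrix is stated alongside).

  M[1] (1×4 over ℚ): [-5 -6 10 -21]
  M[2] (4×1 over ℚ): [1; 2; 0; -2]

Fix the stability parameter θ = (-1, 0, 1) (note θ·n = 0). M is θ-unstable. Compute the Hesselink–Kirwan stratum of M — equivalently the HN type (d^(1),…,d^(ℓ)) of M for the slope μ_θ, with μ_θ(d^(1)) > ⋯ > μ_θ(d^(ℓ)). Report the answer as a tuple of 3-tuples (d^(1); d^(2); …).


Via rank(M_{q-1}∘⋯∘M_p): M ≅ I[1,1]^3, I[1,3], I[3,3]^3.
μ_θ-semistable layers: μ^(1)=1; μ^(2)=0; μ^(3)=-1

((0, 0, 4); (0, 1, 0); (4, 0, 0))


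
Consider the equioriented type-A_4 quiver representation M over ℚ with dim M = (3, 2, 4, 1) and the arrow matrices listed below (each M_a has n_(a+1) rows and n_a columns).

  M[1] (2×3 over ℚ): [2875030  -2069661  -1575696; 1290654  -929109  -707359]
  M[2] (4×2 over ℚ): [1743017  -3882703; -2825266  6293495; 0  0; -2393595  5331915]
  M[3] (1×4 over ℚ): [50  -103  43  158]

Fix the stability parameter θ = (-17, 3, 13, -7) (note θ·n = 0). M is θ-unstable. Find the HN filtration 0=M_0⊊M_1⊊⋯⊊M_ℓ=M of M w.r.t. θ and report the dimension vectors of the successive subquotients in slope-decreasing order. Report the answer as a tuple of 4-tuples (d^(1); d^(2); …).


Via rank(M_{q-1}∘⋯∘M_p): M ≅ I[1,1], I[1,3], I[1,4], I[3,3]^2.
μ_θ-semistable layers: μ^(1)=13; μ^(2)=3; μ^(3)=-17

((0, 0, 3, 0); (0, 2, 1, 1); (3, 0, 0, 0))


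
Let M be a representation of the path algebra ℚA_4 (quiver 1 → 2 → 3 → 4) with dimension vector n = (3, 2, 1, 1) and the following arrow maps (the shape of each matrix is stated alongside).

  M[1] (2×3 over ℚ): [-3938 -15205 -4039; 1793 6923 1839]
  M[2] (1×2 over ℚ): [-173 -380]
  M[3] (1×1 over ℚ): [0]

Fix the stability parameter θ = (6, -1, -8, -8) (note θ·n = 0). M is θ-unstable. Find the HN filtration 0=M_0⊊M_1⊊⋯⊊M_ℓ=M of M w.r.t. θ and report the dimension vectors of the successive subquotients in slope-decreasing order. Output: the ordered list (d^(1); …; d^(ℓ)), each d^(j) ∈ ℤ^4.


Barcode: M ≅ I[1,1], I[1,2], I[1,3], I[4,4]. HN layers by μ_θ (4 steps, strictly decreasing):
  μ^(1)=6; μ^(2)=5/2; μ^(3)=-1; μ^(4)=-8

((1, 0, 0, 0); (1, 1, 0, 0); (1, 1, 1, 0); (0, 0, 0, 1))


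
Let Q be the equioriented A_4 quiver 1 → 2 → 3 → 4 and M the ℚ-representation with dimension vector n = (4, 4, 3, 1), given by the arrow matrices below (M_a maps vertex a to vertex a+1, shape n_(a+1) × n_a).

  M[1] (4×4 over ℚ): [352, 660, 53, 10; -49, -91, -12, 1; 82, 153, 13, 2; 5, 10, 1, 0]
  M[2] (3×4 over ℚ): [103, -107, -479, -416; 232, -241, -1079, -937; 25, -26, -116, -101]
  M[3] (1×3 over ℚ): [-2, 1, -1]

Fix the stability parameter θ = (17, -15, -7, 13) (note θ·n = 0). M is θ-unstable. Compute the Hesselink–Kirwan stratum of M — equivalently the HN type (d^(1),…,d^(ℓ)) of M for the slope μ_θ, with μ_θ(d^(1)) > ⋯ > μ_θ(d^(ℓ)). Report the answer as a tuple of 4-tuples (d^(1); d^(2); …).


Via rank(M_{q-1}∘⋯∘M_p): M ≅ I[1,2]^2, I[1,3], I[1,4], I[3,3].
μ_θ-semistable layers: μ^(1)=13; μ^(2)=1; μ^(3)=-5/3; μ^(4)=-7

((0, 0, 0, 1); (2, 2, 0, 0); (2, 2, 2, 0); (0, 0, 1, 0))


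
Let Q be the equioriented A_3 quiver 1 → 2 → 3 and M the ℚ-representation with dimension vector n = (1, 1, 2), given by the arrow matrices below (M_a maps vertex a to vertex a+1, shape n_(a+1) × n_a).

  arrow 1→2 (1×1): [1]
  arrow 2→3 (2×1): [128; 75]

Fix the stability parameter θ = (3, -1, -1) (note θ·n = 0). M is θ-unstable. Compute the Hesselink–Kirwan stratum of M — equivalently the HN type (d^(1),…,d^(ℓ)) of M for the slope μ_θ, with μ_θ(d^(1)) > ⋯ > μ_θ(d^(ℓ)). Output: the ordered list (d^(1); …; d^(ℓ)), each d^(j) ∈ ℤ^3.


Via rank(M_{q-1}∘⋯∘M_p): M ≅ I[1,3], I[3,3].
μ_θ-semistable layers: μ^(1)=1/3; μ^(2)=-1

((1, 1, 1); (0, 0, 1))


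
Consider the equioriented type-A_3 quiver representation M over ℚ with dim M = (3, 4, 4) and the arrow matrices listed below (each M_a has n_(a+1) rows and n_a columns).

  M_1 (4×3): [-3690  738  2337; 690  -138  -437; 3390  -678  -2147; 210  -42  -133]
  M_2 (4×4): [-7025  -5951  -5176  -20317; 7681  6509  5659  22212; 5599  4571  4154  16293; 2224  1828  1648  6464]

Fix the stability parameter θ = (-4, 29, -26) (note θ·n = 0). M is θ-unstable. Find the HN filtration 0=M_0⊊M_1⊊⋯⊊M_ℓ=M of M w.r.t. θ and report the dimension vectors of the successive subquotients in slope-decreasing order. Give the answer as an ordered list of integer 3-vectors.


Interval decomposition of M: I[1,1]^2, I[1,3], I[2,3]^3.
HN type (ℓ=2): μ^(1)=3/2; μ^(2)=-4

((0, 4, 4); (3, 0, 0))


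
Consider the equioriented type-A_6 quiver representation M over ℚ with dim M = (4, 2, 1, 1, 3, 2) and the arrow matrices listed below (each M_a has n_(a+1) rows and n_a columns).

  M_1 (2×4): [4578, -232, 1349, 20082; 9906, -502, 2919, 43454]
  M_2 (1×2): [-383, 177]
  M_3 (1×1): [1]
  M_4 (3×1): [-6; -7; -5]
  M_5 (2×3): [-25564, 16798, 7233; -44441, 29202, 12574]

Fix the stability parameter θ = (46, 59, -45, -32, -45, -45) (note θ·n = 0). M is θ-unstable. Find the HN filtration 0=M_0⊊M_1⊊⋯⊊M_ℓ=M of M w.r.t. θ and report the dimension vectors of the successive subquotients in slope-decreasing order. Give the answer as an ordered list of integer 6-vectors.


Barcode: M ≅ I[1,1]^2, I[1,2], I[1,6], I[5,5], I[5,6]. HN layers by μ_θ (4 steps, strictly decreasing):
  μ^(1)=59; μ^(2)=46; μ^(3)=-31/3; μ^(4)=-45

((0, 1, 0, 0, 0, 0); (3, 0, 0, 0, 0, 0); (1, 1, 1, 1, 1, 1); (0, 0, 0, 0, 2, 1))


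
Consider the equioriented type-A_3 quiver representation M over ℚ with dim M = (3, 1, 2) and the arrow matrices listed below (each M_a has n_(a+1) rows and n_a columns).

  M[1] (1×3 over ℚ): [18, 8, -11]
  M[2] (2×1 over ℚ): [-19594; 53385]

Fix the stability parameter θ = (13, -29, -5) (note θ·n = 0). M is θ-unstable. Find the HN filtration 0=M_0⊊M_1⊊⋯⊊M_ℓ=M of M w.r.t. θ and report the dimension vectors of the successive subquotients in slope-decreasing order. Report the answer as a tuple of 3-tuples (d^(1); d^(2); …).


Via rank(M_{q-1}∘⋯∘M_p): M ≅ I[1,1]^2, I[1,3], I[3,3].
μ_θ-semistable layers: μ^(1)=13; μ^(2)=-5; μ^(3)=-8

((2, 0, 0); (0, 0, 2); (1, 1, 0))


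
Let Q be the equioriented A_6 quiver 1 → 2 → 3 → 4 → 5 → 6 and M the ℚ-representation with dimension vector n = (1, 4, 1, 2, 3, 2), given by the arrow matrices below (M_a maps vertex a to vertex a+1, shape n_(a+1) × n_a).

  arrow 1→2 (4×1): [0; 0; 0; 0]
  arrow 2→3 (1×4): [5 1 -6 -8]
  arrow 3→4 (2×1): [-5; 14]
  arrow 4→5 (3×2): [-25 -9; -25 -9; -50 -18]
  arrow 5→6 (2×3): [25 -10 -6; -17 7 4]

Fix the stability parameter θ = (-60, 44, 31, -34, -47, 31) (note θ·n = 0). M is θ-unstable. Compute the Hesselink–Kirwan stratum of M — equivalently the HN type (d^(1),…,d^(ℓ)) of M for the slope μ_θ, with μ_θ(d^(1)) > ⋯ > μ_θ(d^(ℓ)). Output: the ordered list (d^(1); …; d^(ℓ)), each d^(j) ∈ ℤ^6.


Barcode: M ≅ I[1,1], I[2,2]^3, I[2,6], I[4,4], I[5,5], I[5,6]. HN layers by μ_θ (6 steps, strictly decreasing):
  μ^(1)=44; μ^(2)=31; μ^(3)=-3/2; μ^(4)=-34; μ^(5)=-47; μ^(6)=-60

((0, 3, 0, 0, 0, 0); (0, 0, 0, 0, 0, 2); (0, 1, 1, 1, 1, 0); (0, 0, 0, 1, 0, 0); (0, 0, 0, 0, 2, 0); (1, 0, 0, 0, 0, 0))


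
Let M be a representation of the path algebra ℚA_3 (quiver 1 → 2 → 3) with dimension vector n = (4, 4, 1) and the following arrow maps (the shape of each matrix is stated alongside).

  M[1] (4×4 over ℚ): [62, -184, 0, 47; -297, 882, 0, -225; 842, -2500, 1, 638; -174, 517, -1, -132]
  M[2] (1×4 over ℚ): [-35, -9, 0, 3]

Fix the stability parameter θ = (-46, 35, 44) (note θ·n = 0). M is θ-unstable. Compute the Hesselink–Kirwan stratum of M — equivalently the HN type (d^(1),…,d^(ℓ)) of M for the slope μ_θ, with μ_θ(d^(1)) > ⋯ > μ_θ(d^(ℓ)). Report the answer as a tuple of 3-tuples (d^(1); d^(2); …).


Via rank(M_{q-1}∘⋯∘M_p): M ≅ I[1,2]^3, I[1,3].
μ_θ-semistable layers: μ^(1)=44; μ^(2)=35; μ^(3)=-46

((0, 0, 1); (0, 4, 0); (4, 0, 0))


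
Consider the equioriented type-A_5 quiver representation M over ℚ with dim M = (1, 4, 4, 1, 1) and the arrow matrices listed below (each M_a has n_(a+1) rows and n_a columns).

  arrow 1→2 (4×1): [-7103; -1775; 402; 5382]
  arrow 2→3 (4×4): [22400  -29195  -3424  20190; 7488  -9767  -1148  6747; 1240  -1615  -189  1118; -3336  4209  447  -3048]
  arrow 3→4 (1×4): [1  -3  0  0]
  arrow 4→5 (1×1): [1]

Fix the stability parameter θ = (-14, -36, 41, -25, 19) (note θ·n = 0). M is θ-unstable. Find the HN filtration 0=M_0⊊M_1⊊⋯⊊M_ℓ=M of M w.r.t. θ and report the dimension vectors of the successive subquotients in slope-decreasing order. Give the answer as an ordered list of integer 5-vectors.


Interval decomposition of M: I[1,3], I[2,2], I[2,3], I[2,5], I[3,3].
HN type (ℓ=5): μ^(1)=41; μ^(2)=19; μ^(3)=8; μ^(4)=-25; μ^(5)=-36

((0, 0, 3, 0, 0); (0, 0, 0, 0, 1); (0, 0, 1, 1, 0); (1, 1, 0, 0, 0); (0, 3, 0, 0, 0))


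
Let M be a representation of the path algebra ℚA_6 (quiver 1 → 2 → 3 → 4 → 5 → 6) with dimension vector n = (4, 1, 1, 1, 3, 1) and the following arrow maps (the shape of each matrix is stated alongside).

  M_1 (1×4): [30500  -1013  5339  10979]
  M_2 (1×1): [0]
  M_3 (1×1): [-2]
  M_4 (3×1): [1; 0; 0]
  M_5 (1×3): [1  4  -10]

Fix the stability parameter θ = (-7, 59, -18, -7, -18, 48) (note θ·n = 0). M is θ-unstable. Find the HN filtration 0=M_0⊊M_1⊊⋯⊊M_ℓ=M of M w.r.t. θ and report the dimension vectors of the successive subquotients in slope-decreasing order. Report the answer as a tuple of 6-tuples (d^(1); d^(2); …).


Interval decomposition of M: I[1,1]^3, I[1,2], I[3,6], I[5,5]^2.
HN type (ℓ=5): μ^(1)=59; μ^(2)=48; μ^(3)=-7; μ^(4)=-25/2; μ^(5)=-18

((0, 1, 0, 0, 0, 0); (0, 0, 0, 0, 0, 1); (4, 0, 0, 0, 0, 0); (0, 0, 0, 1, 1, 0); (0, 0, 1, 0, 2, 0))


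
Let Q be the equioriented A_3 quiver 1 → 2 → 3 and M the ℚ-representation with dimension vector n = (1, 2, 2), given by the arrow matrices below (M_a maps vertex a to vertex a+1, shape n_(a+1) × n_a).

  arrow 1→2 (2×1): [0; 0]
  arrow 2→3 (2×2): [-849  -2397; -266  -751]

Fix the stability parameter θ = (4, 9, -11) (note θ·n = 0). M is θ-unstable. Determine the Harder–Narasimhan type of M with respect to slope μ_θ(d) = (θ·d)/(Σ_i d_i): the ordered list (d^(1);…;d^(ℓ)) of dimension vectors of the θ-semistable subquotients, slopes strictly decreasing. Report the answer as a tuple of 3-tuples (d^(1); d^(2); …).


Barcode: M ≅ I[1,1], I[2,3]^2. HN layers by μ_θ (2 steps, strictly decreasing):
  μ^(1)=4; μ^(2)=-1

((1, 0, 0); (0, 2, 2))


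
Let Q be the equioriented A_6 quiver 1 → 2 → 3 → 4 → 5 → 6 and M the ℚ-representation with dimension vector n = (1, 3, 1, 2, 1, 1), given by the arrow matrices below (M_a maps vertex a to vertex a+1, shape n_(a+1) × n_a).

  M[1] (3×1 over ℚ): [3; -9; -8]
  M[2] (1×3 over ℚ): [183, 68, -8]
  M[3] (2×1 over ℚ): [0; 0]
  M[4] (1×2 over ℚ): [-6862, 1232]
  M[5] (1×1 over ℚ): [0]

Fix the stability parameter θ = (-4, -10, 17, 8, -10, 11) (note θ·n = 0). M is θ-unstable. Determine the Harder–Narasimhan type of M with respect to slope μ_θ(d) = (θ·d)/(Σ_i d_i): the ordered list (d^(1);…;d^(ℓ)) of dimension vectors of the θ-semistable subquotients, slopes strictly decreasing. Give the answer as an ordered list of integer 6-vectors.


Barcode: M ≅ I[1,3], I[2,2]^2, I[4,4], I[4,5], I[6,6]. HN layers by μ_θ (6 steps, strictly decreasing):
  μ^(1)=17; μ^(2)=11; μ^(3)=8; μ^(4)=-1; μ^(5)=-7; μ^(6)=-10

((0, 0, 1, 0, 0, 0); (0, 0, 0, 0, 0, 1); (0, 0, 0, 1, 0, 0); (0, 0, 0, 1, 1, 0); (1, 1, 0, 0, 0, 0); (0, 2, 0, 0, 0, 0))


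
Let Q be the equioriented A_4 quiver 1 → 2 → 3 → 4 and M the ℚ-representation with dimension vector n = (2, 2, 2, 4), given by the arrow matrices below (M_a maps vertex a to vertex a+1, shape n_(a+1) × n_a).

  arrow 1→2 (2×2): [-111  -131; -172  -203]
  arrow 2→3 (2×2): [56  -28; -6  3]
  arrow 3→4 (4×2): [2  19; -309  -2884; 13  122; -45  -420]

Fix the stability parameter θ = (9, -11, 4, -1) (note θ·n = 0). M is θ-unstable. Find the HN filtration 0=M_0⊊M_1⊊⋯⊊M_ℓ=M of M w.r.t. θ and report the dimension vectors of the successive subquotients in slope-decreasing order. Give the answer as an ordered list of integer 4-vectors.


Interval decomposition of M: I[1,2], I[1,4], I[3,4], I[4,4]^2.
HN type (ℓ=2): μ^(1)=3/2; μ^(2)=-1

((0, 0, 2, 2); (2, 2, 0, 2))


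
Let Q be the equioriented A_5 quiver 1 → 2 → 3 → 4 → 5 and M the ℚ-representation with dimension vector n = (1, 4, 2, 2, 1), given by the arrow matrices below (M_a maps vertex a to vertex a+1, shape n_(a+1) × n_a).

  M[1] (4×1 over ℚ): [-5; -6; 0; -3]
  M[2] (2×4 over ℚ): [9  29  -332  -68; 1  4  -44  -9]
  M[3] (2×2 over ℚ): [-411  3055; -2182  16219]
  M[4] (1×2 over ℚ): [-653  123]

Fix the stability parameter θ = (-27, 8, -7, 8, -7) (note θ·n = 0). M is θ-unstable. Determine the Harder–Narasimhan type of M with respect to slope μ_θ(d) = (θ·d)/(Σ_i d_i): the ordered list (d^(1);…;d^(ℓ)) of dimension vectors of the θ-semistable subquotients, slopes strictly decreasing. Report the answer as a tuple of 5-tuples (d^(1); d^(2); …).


Interval decomposition of M: I[1,5], I[2,2]^2, I[2,4].
HN type (ℓ=3): μ^(1)=8; μ^(2)=1/2; μ^(3)=-27

((0, 2, 0, 1, 0); (0, 2, 2, 1, 1); (1, 0, 0, 0, 0))


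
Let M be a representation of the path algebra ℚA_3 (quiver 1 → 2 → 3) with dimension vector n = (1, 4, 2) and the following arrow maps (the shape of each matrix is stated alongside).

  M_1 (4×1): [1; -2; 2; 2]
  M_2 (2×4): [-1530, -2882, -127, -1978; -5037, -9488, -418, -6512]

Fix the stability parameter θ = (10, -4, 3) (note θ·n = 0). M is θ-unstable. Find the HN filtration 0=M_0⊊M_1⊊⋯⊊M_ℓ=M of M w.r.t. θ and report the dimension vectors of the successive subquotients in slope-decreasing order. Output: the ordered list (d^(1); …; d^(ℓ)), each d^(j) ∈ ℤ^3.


Barcode: M ≅ I[1,3], I[2,2]^2, I[2,3]. HN layers by μ_θ (2 steps, strictly decreasing):
  μ^(1)=3; μ^(2)=-4

((1, 1, 2); (0, 3, 0))


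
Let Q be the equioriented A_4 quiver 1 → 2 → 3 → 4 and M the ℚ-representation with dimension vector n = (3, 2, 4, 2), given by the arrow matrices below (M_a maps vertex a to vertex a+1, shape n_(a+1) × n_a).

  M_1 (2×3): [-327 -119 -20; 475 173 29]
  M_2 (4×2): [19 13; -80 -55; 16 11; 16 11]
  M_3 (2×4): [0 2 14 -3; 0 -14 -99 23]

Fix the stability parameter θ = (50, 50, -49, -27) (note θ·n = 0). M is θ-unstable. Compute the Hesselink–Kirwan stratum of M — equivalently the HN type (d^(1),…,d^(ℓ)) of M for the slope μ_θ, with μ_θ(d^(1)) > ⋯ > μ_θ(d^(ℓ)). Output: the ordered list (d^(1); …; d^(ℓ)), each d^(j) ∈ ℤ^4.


Via rank(M_{q-1}∘⋯∘M_p): M ≅ I[1,1], I[1,3], I[1,4], I[3,3], I[3,4].
μ_θ-semistable layers: μ^(1)=50; μ^(2)=17; μ^(3)=6; μ^(4)=-27; μ^(5)=-49

((1, 0, 0, 0); (1, 1, 1, 0); (1, 1, 1, 1); (0, 0, 0, 1); (0, 0, 2, 0))


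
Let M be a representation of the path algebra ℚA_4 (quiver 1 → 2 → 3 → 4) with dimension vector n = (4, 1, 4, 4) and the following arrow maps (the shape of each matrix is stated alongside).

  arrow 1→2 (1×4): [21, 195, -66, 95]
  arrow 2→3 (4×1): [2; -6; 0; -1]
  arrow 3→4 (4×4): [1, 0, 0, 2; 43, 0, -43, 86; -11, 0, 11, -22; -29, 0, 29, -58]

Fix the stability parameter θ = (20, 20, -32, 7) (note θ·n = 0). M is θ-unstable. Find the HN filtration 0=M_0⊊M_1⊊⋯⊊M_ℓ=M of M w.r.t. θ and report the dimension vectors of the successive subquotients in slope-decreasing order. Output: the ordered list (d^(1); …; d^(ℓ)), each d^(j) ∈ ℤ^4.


Interval decomposition of M: I[1,1]^3, I[1,3], I[3,3], I[3,4]^2, I[4,4]^2.
HN type (ℓ=4): μ^(1)=20; μ^(2)=7; μ^(3)=8/3; μ^(4)=-32

((3, 0, 0, 0); (0, 0, 0, 4); (1, 1, 1, 0); (0, 0, 3, 0))


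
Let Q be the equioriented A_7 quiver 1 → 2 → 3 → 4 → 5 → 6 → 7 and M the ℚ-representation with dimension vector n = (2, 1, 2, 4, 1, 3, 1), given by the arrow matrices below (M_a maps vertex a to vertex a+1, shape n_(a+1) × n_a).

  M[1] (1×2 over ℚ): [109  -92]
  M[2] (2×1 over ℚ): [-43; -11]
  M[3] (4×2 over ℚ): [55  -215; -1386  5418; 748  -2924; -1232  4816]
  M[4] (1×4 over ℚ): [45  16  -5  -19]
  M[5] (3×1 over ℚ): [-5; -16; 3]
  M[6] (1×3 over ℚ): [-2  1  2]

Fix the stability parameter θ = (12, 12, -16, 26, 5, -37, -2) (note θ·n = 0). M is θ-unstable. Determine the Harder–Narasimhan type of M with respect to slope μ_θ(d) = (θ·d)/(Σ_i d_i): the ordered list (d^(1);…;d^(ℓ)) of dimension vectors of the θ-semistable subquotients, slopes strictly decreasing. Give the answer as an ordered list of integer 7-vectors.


Via rank(M_{q-1}∘⋯∘M_p): M ≅ I[1,1], I[1,3], I[3,6], I[4,4]^3, I[6,6], I[6,7].
μ_θ-semistable layers: μ^(1)=26; μ^(2)=12; μ^(3)=8/3; μ^(4)=-2; μ^(5)=-16; μ^(6)=-37

((0, 0, 0, 3, 0, 0, 0); (1, 0, 0, 0, 0, 0, 0); (1, 1, 1, 0, 0, 0, 0); (0, 0, 0, 1, 1, 1, 1); (0, 0, 1, 0, 0, 0, 0); (0, 0, 0, 0, 0, 2, 0))
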